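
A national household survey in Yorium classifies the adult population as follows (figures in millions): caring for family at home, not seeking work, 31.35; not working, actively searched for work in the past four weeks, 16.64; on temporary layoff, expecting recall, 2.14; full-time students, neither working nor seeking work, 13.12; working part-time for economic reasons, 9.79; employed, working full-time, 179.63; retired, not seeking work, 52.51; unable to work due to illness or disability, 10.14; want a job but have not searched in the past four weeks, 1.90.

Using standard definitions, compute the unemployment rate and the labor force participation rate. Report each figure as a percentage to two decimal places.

Unemployment rate ≈ 9.02%; labor force participation rate ≈ 65.63%.

Employed = 9.79 + 179.63 = 189.42 million (anyone who worked, including part-time for economic reasons, counts as employed).
Unemployed = 16.64 + 2.14 = 18.78 million (jobless and actively searching, or on temporary layoff).
Labor force = 189.42 + 18.78 = 208.20 million.
Not in labor force = 31.35 + 13.12 + 52.51 + 10.14 + 1.90 = 109.02 million (those not working and not actively searching are outside the labor force — including those who want a job but have given up searching).
Civilian working-age population = 208.20 + 109.02 = 317.22 million.
Unemployment rate = 18.78 / 208.20 = 9.02%.
Labor force participation rate = 208.20 / 317.22 = 65.63%.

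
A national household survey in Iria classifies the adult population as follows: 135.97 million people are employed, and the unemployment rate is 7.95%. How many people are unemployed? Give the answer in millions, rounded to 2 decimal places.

Let U be the number unemployed. The labor force is E + U, and U/(E+U) = 0.0795.
So U = 0.0795 × 135.97 / (1 − 0.0795) = 10.8096 / 0.9205 ≈ 11.74 million.

About 11.74 million are unemployed.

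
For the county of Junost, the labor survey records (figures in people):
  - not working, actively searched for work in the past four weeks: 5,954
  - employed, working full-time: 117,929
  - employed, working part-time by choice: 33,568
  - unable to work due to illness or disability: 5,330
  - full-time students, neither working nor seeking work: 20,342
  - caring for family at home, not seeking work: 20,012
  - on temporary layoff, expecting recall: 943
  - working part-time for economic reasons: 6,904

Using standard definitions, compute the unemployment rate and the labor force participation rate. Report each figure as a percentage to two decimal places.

Unemployment rate ≈ 4.17%; labor force participation rate ≈ 78.35%.

Employed = 117,929 + 33,568 + 6,904 = 158,401 (anyone who worked, including part-time for economic reasons, counts as employed).
Unemployed = 5,954 + 943 = 6,897 (jobless and actively searching, or on temporary layoff).
Labor force = 158,401 + 6,897 = 165,298.
Not in labor force = 5,330 + 20,342 + 20,012 = 45,684 (those not working and not actively searching are outside the labor force).
Civilian working-age population = 165,298 + 45,684 = 210,982.
Unemployment rate = 6,897 / 165,298 = 4.17%.
Labor force participation rate = 165,298 / 210,982 = 78.35%.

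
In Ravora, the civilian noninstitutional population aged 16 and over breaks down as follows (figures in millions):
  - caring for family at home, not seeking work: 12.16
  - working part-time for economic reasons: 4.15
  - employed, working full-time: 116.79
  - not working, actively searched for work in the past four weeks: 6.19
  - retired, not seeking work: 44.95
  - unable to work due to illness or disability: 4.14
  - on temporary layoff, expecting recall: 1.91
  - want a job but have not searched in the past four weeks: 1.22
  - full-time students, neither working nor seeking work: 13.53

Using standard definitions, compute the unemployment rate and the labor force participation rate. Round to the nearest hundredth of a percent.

Unemployment rate ≈ 6.28%; labor force participation rate ≈ 62.93%.

Employed = 4.15 + 116.79 = 120.94 million (anyone who worked, including part-time for economic reasons, counts as employed).
Unemployed = 6.19 + 1.91 = 8.10 million (jobless and actively searching, or on temporary layoff).
Labor force = 120.94 + 8.10 = 129.04 million.
Not in labor force = 12.16 + 44.95 + 4.14 + 1.22 + 13.53 = 76.00 million (those not working and not actively searching are outside the labor force — including those who want a job but have given up searching).
Civilian working-age population = 129.04 + 76.00 = 205.04 million.
Unemployment rate = 8.10 / 129.04 = 6.28%.
Labor force participation rate = 129.04 / 205.04 = 62.93%.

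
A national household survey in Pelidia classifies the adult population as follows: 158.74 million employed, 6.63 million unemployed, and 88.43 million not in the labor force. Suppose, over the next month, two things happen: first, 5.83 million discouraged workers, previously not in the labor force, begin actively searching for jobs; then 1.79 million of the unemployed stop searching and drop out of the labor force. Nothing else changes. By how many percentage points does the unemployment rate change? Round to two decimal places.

The unemployment rate changes by +2.29 percentage points.

Initially, labor force = 158.74 + 6.63 = 165.37 million, so u = 6.63/165.37 = 4.01%.
After the first change, unemployed and labor force both rise by 5.83 → E = 158.74, U = 12.46, labor force = 171.20 million.
After the second change, unemployed and labor force both fall by 1.79 → E = 158.74, U = 10.67, labor force = 169.41 million.
New unemployment rate = 10.67 / 169.41 = 6.30%.
Change = 6.30% − 4.01% = +2.29 percentage points.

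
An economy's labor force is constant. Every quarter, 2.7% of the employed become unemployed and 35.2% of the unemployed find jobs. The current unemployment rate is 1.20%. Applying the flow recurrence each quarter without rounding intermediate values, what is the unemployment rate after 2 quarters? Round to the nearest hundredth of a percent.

With a fixed labor force, u_{t+1} = u_t + s·(1−u_t) − f·u_t = u_t·(1−s−f) + s.
Here 1−s−f = 0.621 and s = 0.027.
u_1 = 0.012000 × 0.621 + 0.027 = 0.034452.
u_2 = 0.034452 × 0.621 + 0.027 = 0.048395.

Unemployment rate after two quarters ≈ 4.84%.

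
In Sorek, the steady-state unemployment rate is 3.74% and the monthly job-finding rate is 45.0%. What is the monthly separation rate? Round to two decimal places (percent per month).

Separation rate ≈ 1.75% per month.

From u* = s/(s+f): s = u·f/(1−u).
s = 0.0374 × 45.0 / (1 − 0.0374) = 1.6830 / 0.9626 ≈ 1.75% per month.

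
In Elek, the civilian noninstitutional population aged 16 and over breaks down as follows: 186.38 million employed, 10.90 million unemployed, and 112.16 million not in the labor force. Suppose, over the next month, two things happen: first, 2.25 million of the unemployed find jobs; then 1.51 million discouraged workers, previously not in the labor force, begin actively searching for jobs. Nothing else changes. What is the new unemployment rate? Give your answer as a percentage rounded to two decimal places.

Initially, labor force = 186.38 + 10.90 = 197.28 million, so u = 10.90/197.28 = 5.53%.
After the first change, unemployed falls and employed rises by 2.25; labor force unchanged → E = 188.63, U = 8.65, labor force = 197.28 million.
After the second change, unemployed and labor force both rise by 1.51 → E = 188.63, U = 10.16, labor force = 198.79 million.
New unemployment rate = 10.16 / 198.79 = 5.11%.

New unemployment rate ≈ 5.11%.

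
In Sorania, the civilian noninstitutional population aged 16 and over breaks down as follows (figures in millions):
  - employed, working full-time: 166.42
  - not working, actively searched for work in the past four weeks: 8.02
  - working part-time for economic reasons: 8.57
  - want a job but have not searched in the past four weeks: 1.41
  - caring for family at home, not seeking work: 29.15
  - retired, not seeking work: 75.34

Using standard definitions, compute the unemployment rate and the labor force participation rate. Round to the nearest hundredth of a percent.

Unemployment rate ≈ 4.38%; labor force participation rate ≈ 63.34%.

Employed = 166.42 + 8.57 = 174.99 million (anyone who worked, including part-time for economic reasons, counts as employed).
Unemployed = 8.02 million.
Labor force = 174.99 + 8.02 = 183.01 million.
Not in labor force = 1.41 + 29.15 + 75.34 = 105.90 million (those not working and not actively searching are outside the labor force — including those who want a job but have given up searching).
Civilian working-age population = 183.01 + 105.90 = 288.91 million.
Unemployment rate = 8.02 / 183.01 = 4.38%.
Labor force participation rate = 183.01 / 288.91 = 63.34%.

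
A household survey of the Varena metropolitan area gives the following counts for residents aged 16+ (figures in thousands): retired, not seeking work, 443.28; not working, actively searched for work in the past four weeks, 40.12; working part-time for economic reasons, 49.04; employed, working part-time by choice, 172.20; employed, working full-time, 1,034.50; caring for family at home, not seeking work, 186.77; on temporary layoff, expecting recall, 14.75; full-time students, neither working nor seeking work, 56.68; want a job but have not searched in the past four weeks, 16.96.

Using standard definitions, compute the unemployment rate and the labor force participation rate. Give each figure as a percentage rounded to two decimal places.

Unemployment rate ≈ 4.19%; labor force participation rate ≈ 65.07%.

Employed = 49.04 + 172.20 + 1,034.50 = 1,255.74 thousand (anyone who worked, including part-time for economic reasons, counts as employed).
Unemployed = 40.12 + 14.75 = 54.87 thousand (jobless and actively searching, or on temporary layoff).
Labor force = 1,255.74 + 54.87 = 1,310.61 thousand.
Not in labor force = 443.28 + 186.77 + 56.68 + 16.96 = 703.69 thousand (those not working and not actively searching are outside the labor force — including those who want a job but have given up searching).
Civilian working-age population = 1,310.61 + 703.69 = 2,014.30 thousand.
Unemployment rate = 54.87 / 1,310.61 = 4.19%.
Labor force participation rate = 1,310.61 / 2,014.30 = 65.07%.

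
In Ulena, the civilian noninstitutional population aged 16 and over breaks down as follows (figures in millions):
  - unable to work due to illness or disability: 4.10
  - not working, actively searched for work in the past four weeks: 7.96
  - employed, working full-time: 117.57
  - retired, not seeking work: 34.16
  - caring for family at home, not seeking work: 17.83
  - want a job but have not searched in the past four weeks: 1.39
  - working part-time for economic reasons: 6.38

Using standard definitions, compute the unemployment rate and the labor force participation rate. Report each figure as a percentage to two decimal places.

Unemployment rate ≈ 6.03%; labor force participation rate ≈ 69.65%.

Employed = 117.57 + 6.38 = 123.95 million (anyone who worked, including part-time for economic reasons, counts as employed).
Unemployed = 7.96 million.
Labor force = 123.95 + 7.96 = 131.91 million.
Not in labor force = 4.10 + 34.16 + 17.83 + 1.39 = 57.48 million (those not working and not actively searching are outside the labor force — including those who want a job but have given up searching).
Civilian working-age population = 131.91 + 57.48 = 189.39 million.
Unemployment rate = 7.96 / 131.91 = 6.03%.
Labor force participation rate = 131.91 / 189.39 = 69.65%.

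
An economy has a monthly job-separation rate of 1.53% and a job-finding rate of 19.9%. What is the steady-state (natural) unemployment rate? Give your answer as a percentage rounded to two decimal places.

At steady state the flows balance: s·E = f·U, so U/(E+U) = s/(s+f).
u* = 1.53 / (1.53 + 19.9) = 1.53 / 21.43 = 7.14%.

Steady-state unemployment rate ≈ 7.14%.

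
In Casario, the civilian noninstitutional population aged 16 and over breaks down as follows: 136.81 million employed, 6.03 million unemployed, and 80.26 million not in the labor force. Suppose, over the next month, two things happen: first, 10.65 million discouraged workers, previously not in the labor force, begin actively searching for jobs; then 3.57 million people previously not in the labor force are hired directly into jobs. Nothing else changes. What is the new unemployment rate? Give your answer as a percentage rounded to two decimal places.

New unemployment rate ≈ 10.62%.

Initially, labor force = 136.81 + 6.03 = 142.84 million, so u = 6.03/142.84 = 4.22%.
After the first change, unemployed and labor force both rise by 10.65 → E = 136.81, U = 16.68, labor force = 153.49 million.
After the second change, employed and labor force both rise by 3.57; unemployed unchanged → E = 140.38, U = 16.68, labor force = 157.06 million.
New unemployment rate = 16.68 / 157.06 = 10.62%.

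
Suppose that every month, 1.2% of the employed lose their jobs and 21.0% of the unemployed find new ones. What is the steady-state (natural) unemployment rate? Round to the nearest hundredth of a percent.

Steady-state unemployment rate ≈ 5.41%.

At steady state the flows balance: s·E = f·U, so U/(E+U) = s/(s+f).
u* = 1.2 / (1.2 + 21.0) = 1.2 / 22.20 = 5.41%.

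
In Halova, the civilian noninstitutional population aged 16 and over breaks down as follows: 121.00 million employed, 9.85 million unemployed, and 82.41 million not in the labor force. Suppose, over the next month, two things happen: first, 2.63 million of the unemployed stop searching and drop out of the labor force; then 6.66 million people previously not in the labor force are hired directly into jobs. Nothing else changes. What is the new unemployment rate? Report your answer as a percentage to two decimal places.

New unemployment rate ≈ 5.35%.

Initially, labor force = 121.00 + 9.85 = 130.85 million, so u = 9.85/130.85 = 7.53%.
After the first change, unemployed and labor force both fall by 2.63 → E = 121.00, U = 7.22, labor force = 128.22 million.
After the second change, employed and labor force both rise by 6.66; unemployed unchanged → E = 127.66, U = 7.22, labor force = 134.88 million.
New unemployment rate = 7.22 / 134.88 = 5.35%.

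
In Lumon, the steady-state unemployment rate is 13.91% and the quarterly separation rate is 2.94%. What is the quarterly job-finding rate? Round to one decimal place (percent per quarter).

Job-finding rate ≈ 18.2% per quarter.

From u* = s/(s+f): f = s·(1−u)/u.
f = 2.94 × (1 − 0.1391) / 0.1391 = 2.5310 / 0.1391 ≈ 18.2% per quarter.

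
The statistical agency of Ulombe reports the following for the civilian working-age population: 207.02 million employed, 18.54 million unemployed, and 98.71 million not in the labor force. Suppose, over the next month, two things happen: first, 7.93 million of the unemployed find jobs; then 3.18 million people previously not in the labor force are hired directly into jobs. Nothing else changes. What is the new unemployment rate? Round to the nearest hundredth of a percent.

New unemployment rate ≈ 4.64%.

Initially, labor force = 207.02 + 18.54 = 225.56 million, so u = 18.54/225.56 = 8.22%.
After the first change, unemployed falls and employed rises by 7.93; labor force unchanged → E = 214.95, U = 10.61, labor force = 225.56 million.
After the second change, employed and labor force both rise by 3.18; unemployed unchanged → E = 218.13, U = 10.61, labor force = 228.74 million.
New unemployment rate = 10.61 / 228.74 = 4.64%.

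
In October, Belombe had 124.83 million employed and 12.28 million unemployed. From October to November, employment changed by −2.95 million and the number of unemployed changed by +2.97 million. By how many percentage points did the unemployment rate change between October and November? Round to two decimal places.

The unemployment rate changed by +2.16 percentage points.

October: labor force = 124.83 + 12.28 = 137.11; u = 12.28/137.11 = 8.96%.
November: labor force = 121.88 + 15.25 = 137.13; u = 15.25/137.13 = 11.12%.
Change = 11.12% − 8.96% = +2.16 pp.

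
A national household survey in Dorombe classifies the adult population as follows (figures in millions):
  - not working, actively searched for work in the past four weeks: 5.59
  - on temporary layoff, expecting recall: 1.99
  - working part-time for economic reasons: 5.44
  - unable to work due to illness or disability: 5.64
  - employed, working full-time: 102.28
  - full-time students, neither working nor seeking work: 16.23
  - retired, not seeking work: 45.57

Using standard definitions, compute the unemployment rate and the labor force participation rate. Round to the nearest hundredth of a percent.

Unemployment rate ≈ 6.57%; labor force participation rate ≈ 63.10%.

Employed = 5.44 + 102.28 = 107.72 million (anyone who worked, including part-time for economic reasons, counts as employed).
Unemployed = 5.59 + 1.99 = 7.58 million (jobless and actively searching, or on temporary layoff).
Labor force = 107.72 + 7.58 = 115.30 million.
Not in labor force = 5.64 + 16.23 + 45.57 = 67.44 million (those not working and not actively searching are outside the labor force).
Civilian working-age population = 115.30 + 67.44 = 182.74 million.
Unemployment rate = 7.58 / 115.30 = 6.57%.
Labor force participation rate = 115.30 / 182.74 = 63.10%.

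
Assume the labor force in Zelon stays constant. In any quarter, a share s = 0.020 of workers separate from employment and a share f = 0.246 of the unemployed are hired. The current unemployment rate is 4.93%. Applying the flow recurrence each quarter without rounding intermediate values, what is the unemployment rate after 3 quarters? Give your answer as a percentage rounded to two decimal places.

With a fixed labor force, u_{t+1} = u_t + s·(1−u_t) − f·u_t = u_t·(1−s−f) + s.
Here 1−s−f = 0.734 and s = 0.020.
u_1 = 0.049300 × 0.734 + 0.020 = 0.056186.
u_2 = 0.056186 × 0.734 + 0.020 = 0.061241.
u_3 = 0.061241 × 0.734 + 0.020 = 0.064951.

Unemployment rate after three quarters ≈ 6.50%.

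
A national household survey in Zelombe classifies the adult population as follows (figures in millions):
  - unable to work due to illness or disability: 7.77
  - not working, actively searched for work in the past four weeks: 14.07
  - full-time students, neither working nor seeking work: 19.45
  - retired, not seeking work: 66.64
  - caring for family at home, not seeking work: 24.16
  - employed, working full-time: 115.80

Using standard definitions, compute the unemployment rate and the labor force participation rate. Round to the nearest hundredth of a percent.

Unemployment rate ≈ 10.83%; labor force participation rate ≈ 52.39%.

Employed = 115.80 million.
Unemployed = 14.07 million.
Labor force = 115.80 + 14.07 = 129.87 million.
Not in labor force = 7.77 + 19.45 + 66.64 + 24.16 = 118.02 million (those not working and not actively searching are outside the labor force).
Civilian working-age population = 129.87 + 118.02 = 247.89 million.
Unemployment rate = 14.07 / 129.87 = 10.83%.
Labor force participation rate = 129.87 / 247.89 = 52.39%.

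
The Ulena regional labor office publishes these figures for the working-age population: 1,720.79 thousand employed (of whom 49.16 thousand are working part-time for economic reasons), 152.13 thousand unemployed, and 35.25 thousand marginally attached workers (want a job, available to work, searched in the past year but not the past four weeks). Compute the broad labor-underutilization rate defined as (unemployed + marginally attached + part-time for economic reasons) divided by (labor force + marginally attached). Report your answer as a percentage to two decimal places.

Broad underutilization rate ≈ 12.40%.

Labor force = 1,720.79 + 152.13 = 1,872.92 thousand.
Numerator = 152.13 + 35.25 + 49.16 = 236.54 thousand.
Denominator = 1,872.92 + 35.25 = 1,908.17 thousand.
Broad rate = 236.54 / 1,908.17 = 12.40%.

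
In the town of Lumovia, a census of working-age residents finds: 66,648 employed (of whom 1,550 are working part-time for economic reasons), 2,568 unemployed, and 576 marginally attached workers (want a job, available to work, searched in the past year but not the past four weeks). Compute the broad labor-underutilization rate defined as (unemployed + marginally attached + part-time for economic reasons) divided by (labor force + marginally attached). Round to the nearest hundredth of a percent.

Broad underutilization rate ≈ 6.73%.

Labor force = 66,648 + 2,568 = 69,216.
Numerator = 2,568 + 576 + 1,550 = 4,694.
Denominator = 69,216 + 576 = 69,792.
Broad rate = 4,694 / 69,792 = 6.73%.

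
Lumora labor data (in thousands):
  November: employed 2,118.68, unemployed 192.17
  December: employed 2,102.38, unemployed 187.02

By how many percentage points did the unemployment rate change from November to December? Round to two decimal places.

The unemployment rate changed by −0.15 percentage points.

November: labor force = 2,118.68 + 192.17 = 2,310.85; u = 192.17/2,310.85 = 8.32%.
December: labor force = 2,102.38 + 187.02 = 2,289.40; u = 187.02/2,289.40 = 8.17%.
Change = 8.17% − 8.32% = −0.15 pp.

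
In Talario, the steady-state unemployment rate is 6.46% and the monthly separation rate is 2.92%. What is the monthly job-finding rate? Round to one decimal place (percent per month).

From u* = s/(s+f): f = s·(1−u)/u.
f = 2.92 × (1 − 0.0646) / 0.0646 = 2.7314 / 0.0646 ≈ 42.3% per month.

Job-finding rate ≈ 42.3% per month.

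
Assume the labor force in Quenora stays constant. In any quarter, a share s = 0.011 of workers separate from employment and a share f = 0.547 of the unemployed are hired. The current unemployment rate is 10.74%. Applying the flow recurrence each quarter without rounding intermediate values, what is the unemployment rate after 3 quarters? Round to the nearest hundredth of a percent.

Unemployment rate after three quarters ≈ 2.73%.

With a fixed labor force, u_{t+1} = u_t + s·(1−u_t) − f·u_t = u_t·(1−s−f) + s.
Here 1−s−f = 0.442 and s = 0.011.
u_1 = 0.107400 × 0.442 + 0.011 = 0.058471.
u_2 = 0.058471 × 0.442 + 0.011 = 0.036844.
u_3 = 0.036844 × 0.442 + 0.011 = 0.027285.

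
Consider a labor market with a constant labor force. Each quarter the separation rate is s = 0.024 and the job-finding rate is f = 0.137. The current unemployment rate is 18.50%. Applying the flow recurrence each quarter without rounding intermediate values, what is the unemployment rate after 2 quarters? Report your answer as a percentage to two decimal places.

Unemployment rate after two quarters ≈ 17.44%.

With a fixed labor force, u_{t+1} = u_t + s·(1−u_t) − f·u_t = u_t·(1−s−f) + s.
Here 1−s−f = 0.839 and s = 0.024.
u_1 = 0.185000 × 0.839 + 0.024 = 0.179215.
u_2 = 0.179215 × 0.839 + 0.024 = 0.174361.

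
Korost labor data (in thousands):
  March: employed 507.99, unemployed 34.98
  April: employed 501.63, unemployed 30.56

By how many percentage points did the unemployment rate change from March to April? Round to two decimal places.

The unemployment rate changed by −0.70 percentage points.

March: labor force = 507.99 + 34.98 = 542.97; u = 34.98/542.97 = 6.44%.
April: labor force = 501.63 + 30.56 = 532.19; u = 30.56/532.19 = 5.74%.
Change = 5.74% − 6.44% = −0.70 pp.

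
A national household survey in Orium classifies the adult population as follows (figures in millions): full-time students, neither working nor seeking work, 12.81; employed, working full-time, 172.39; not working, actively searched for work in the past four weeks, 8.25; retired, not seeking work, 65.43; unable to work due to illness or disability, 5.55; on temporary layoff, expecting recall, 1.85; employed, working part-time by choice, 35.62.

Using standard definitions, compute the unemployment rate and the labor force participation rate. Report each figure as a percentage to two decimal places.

Unemployment rate ≈ 4.63%; labor force participation rate ≈ 72.25%.

Employed = 172.39 + 35.62 = 208.01 million.
Unemployed = 8.25 + 1.85 = 10.10 million (jobless and actively searching, or on temporary layoff).
Labor force = 208.01 + 10.10 = 218.11 million.
Not in labor force = 12.81 + 65.43 + 5.55 = 83.79 million (those not working and not actively searching are outside the labor force).
Civilian working-age population = 218.11 + 83.79 = 301.90 million.
Unemployment rate = 10.10 / 218.11 = 4.63%.
Labor force participation rate = 218.11 / 301.90 = 72.25%.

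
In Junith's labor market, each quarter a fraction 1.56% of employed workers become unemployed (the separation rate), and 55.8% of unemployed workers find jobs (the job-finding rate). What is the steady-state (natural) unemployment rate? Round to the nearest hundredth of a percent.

Steady-state unemployment rate ≈ 2.72%.

At steady state the flows balance: s·E = f·U, so U/(E+U) = s/(s+f).
u* = 1.56 / (1.56 + 55.8) = 1.56 / 57.36 = 2.72%.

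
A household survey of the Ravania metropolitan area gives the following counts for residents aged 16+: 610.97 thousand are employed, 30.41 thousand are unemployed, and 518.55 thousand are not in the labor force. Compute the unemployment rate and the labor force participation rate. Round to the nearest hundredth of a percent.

Unemployment rate ≈ 4.74%; labor force participation rate ≈ 55.29%.

Labor force = employed + unemployed = 610.97 + 30.41 = 641.38 thousand.
Working-age population = 641.38 + 518.55 = 1,159.93 thousand.
Unemployment rate = 30.41 / 641.38 = 4.74%.
Labor force participation rate = 641.38 / 1,159.93 = 55.29%.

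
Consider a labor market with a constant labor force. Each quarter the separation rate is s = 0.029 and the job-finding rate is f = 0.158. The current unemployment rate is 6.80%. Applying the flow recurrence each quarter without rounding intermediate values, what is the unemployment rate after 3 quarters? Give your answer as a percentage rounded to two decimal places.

With a fixed labor force, u_{t+1} = u_t + s·(1−u_t) − f·u_t = u_t·(1−s−f) + s.
Here 1−s−f = 0.813 and s = 0.029.
u_1 = 0.068000 × 0.813 + 0.029 = 0.084284.
u_2 = 0.084284 × 0.813 + 0.029 = 0.097523.
u_3 = 0.097523 × 0.813 + 0.029 = 0.108286.

Unemployment rate after three quarters ≈ 10.83%.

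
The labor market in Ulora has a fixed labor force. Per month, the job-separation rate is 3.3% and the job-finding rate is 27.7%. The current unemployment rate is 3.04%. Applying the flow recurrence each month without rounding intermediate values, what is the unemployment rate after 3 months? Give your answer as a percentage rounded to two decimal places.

With a fixed labor force, u_{t+1} = u_t + s·(1−u_t) − f·u_t = u_t·(1−s−f) + s.
Here 1−s−f = 0.690 and s = 0.033.
u_1 = 0.030400 × 0.690 + 0.033 = 0.053976.
u_2 = 0.053976 × 0.690 + 0.033 = 0.070243.
u_3 = 0.070243 × 0.690 + 0.033 = 0.081468.

Unemployment rate after three months ≈ 8.15%.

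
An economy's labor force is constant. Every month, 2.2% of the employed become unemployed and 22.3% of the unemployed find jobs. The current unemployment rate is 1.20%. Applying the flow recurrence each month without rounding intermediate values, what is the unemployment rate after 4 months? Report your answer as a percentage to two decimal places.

With a fixed labor force, u_{t+1} = u_t + s·(1−u_t) − f·u_t = u_t·(1−s−f) + s.
Here 1−s−f = 0.755 and s = 0.022.
u_1 = 0.012000 × 0.755 + 0.022 = 0.031060.
u_2 = 0.031060 × 0.755 + 0.022 = 0.045450.
u_3 = 0.045450 × 0.755 + 0.022 = 0.056315.
u_4 = 0.056315 × 0.755 + 0.022 = 0.064518.

Unemployment rate after four months ≈ 6.45%.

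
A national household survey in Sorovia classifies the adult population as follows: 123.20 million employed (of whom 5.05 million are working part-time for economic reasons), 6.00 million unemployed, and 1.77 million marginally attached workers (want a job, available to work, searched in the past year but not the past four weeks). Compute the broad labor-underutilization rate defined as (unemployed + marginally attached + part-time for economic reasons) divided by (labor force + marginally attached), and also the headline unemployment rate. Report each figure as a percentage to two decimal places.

Broad underutilization rate ≈ 9.79%; headline unemployment rate ≈ 4.64%.

Labor force = 123.20 + 6.00 = 129.20 million.
Numerator = 6.00 + 1.77 + 5.05 = 12.82 million.
Denominator = 129.20 + 1.77 = 130.97 million.
Broad rate = 12.82 / 130.97 = 9.79%.
Headline unemployment rate = 6.00 / 129.20 = 4.64%.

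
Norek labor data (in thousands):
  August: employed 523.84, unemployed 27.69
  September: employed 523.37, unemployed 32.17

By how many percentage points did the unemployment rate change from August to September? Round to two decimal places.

August: labor force = 523.84 + 27.69 = 551.53; u = 27.69/551.53 = 5.02%.
September: labor force = 523.37 + 32.17 = 555.54; u = 32.17/555.54 = 5.79%.
Change = 5.79% − 5.02% = +0.77 pp.

The unemployment rate changed by +0.77 percentage points.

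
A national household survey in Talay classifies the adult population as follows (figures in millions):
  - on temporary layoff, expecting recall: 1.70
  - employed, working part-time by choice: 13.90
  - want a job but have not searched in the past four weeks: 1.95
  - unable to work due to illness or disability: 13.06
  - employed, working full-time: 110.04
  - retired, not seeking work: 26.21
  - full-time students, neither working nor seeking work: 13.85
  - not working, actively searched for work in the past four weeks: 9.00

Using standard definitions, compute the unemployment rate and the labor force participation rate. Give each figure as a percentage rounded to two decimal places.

Employed = 13.90 + 110.04 = 123.94 million.
Unemployed = 1.70 + 9.00 = 10.70 million (jobless and actively searching, or on temporary layoff).
Labor force = 123.94 + 10.70 = 134.64 million.
Not in labor force = 1.95 + 13.06 + 26.21 + 13.85 = 55.07 million (those not working and not actively searching are outside the labor force — including those who want a job but have given up searching).
Civilian working-age population = 134.64 + 55.07 = 189.71 million.
Unemployment rate = 10.70 / 134.64 = 7.95%.
Labor force participation rate = 134.64 / 189.71 = 70.97%.

Unemployment rate ≈ 7.95%; labor force participation rate ≈ 70.97%.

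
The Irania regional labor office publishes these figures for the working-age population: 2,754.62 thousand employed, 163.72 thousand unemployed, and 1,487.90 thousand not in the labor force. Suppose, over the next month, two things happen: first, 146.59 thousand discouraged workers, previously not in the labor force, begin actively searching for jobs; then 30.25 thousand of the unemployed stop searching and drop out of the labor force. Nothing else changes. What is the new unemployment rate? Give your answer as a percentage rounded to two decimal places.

Initially, labor force = 2,754.62 + 163.72 = 2,918.34 thousand, so u = 163.72/2,918.34 = 5.61%.
After the first change, unemployed and labor force both rise by 146.59 → E = 2,754.62, U = 310.31, labor force = 3,064.93 thousand.
After the second change, unemployed and labor force both fall by 30.25 → E = 2,754.62, U = 280.06, labor force = 3,034.68 thousand.
New unemployment rate = 280.06 / 3,034.68 = 9.23%.

New unemployment rate ≈ 9.23%.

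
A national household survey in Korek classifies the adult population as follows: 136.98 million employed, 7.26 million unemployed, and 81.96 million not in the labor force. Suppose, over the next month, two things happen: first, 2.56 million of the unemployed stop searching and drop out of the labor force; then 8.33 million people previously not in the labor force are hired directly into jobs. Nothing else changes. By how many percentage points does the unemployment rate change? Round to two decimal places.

The unemployment rate changes by −1.90 percentage points.

Initially, labor force = 136.98 + 7.26 = 144.24 million, so u = 7.26/144.24 = 5.03%.
After the first change, unemployed and labor force both fall by 2.56 → E = 136.98, U = 4.70, labor force = 141.68 million.
After the second change, employed and labor force both rise by 8.33; unemployed unchanged → E = 145.31, U = 4.70, labor force = 150.01 million.
New unemployment rate = 4.70 / 150.01 = 3.13%.
Change = 3.13% − 5.03% = −1.90 percentage points.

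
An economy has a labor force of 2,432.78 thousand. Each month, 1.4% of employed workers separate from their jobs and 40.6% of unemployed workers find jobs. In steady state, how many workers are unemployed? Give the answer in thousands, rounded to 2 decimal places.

About 81.09 thousand are unemployed in steady state.

Steady-state unemployment rate u* = s/(s+f) = 1.4/(1.4+40.6) = 0.033333.
Unemployed = u* × labor force = 0.033333 × 2,432.78 ≈ 81.09 thousand.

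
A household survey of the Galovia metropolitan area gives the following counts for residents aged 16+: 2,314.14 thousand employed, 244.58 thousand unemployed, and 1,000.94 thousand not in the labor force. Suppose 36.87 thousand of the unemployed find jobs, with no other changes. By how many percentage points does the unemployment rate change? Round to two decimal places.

Initially, labor force = 2,314.14 + 244.58 = 2,558.72 thousand, so u = 244.58/2,558.72 = 9.56%.
After the change, unemployed falls and employed rises by 36.87; labor force unchanged → E = 2,351.01, U = 207.71, labor force = 2,558.72 thousand.
New unemployment rate = 207.71 / 2,558.72 = 8.12%.
Change = 8.12% − 9.56% = −1.44 percentage points.

The unemployment rate changes by −1.44 percentage points.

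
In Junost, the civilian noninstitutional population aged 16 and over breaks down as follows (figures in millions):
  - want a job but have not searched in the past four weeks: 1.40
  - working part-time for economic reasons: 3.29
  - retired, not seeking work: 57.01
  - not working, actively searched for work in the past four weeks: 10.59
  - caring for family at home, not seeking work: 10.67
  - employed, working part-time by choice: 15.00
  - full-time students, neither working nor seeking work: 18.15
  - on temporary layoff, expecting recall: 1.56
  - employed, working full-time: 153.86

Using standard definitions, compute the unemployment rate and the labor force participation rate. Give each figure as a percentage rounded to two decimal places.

Unemployment rate ≈ 6.59%; labor force participation rate ≈ 67.87%.

Employed = 3.29 + 15.00 + 153.86 = 172.15 million (anyone who worked, including part-time for economic reasons, counts as employed).
Unemployed = 10.59 + 1.56 = 12.15 million (jobless and actively searching, or on temporary layoff).
Labor force = 172.15 + 12.15 = 184.30 million.
Not in labor force = 1.40 + 57.01 + 10.67 + 18.15 = 87.23 million (those not working and not actively searching are outside the labor force — including those who want a job but have given up searching).
Civilian working-age population = 184.30 + 87.23 = 271.53 million.
Unemployment rate = 12.15 / 184.30 = 6.59%.
Labor force participation rate = 184.30 / 271.53 = 67.87%.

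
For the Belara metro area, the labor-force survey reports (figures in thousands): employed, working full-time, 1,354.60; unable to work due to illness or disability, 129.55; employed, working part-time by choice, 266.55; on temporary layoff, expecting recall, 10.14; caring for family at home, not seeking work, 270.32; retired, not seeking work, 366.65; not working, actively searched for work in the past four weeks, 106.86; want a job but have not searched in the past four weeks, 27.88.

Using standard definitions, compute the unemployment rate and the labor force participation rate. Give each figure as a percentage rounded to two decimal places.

Employed = 1,354.60 + 266.55 = 1,621.15 thousand.
Unemployed = 10.14 + 106.86 = 117.00 thousand (jobless and actively searching, or on temporary layoff).
Labor force = 1,621.15 + 117.00 = 1,738.15 thousand.
Not in labor force = 129.55 + 270.32 + 366.65 + 27.88 = 794.40 thousand (those not working and not actively searching are outside the labor force — including those who want a job but have given up searching).
Civilian working-age population = 1,738.15 + 794.40 = 2,532.55 thousand.
Unemployment rate = 117.00 / 1,738.15 = 6.73%.
Labor force participation rate = 1,738.15 / 2,532.55 = 68.63%.

Unemployment rate ≈ 6.73%; labor force participation rate ≈ 68.63%.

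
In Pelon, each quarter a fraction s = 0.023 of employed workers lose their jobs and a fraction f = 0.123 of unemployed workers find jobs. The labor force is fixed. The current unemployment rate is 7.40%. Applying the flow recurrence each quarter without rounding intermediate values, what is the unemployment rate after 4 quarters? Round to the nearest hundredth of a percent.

Unemployment rate after four quarters ≈ 11.31%.

With a fixed labor force, u_{t+1} = u_t + s·(1−u_t) − f·u_t = u_t·(1−s−f) + s.
Here 1−s−f = 0.854 and s = 0.023.
u_1 = 0.074000 × 0.854 + 0.023 = 0.086196.
u_2 = 0.086196 × 0.854 + 0.023 = 0.096611.
u_3 = 0.096611 × 0.854 + 0.023 = 0.105506.
u_4 = 0.105506 × 0.854 + 0.023 = 0.113102.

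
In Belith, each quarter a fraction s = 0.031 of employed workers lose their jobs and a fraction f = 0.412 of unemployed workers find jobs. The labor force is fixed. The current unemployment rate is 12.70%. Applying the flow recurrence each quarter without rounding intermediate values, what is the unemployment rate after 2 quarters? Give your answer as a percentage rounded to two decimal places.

With a fixed labor force, u_{t+1} = u_t + s·(1−u_t) − f·u_t = u_t·(1−s−f) + s.
Here 1−s−f = 0.557 and s = 0.031.
u_1 = 0.127000 × 0.557 + 0.031 = 0.101739.
u_2 = 0.101739 × 0.557 + 0.031 = 0.087669.

Unemployment rate after two quarters ≈ 8.77%.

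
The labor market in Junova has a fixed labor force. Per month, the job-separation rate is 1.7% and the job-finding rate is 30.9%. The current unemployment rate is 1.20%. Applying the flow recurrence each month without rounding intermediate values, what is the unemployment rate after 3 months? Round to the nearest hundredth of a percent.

Unemployment rate after three months ≈ 3.99%.

With a fixed labor force, u_{t+1} = u_t + s·(1−u_t) − f·u_t = u_t·(1−s−f) + s.
Here 1−s−f = 0.674 and s = 0.017.
u_1 = 0.012000 × 0.674 + 0.017 = 0.025088.
u_2 = 0.025088 × 0.674 + 0.017 = 0.033909.
u_3 = 0.033909 × 0.674 + 0.017 = 0.039855.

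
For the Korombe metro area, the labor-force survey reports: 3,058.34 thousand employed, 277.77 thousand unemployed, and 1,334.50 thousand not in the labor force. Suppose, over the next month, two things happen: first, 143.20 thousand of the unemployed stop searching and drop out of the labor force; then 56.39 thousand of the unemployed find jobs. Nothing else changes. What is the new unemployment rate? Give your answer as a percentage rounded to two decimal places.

New unemployment rate ≈ 2.45%.

Initially, labor force = 3,058.34 + 277.77 = 3,336.11 thousand, so u = 277.77/3,336.11 = 8.33%.
After the first change, unemployed and labor force both fall by 143.20 → E = 3,058.34, U = 134.57, labor force = 3,192.91 thousand.
After the second change, unemployed falls and employed rises by 56.39; labor force unchanged → E = 3,114.73, U = 78.18, labor force = 3,192.91 thousand.
New unemployment rate = 78.18 / 3,192.91 = 2.45%.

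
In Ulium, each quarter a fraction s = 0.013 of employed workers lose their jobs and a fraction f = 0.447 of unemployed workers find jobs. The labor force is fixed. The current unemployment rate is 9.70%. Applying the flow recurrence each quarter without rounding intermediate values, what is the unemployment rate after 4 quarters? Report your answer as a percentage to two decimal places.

Unemployment rate after four quarters ≈ 3.41%.

With a fixed labor force, u_{t+1} = u_t + s·(1−u_t) − f·u_t = u_t·(1−s−f) + s.
Here 1−s−f = 0.540 and s = 0.013.
u_1 = 0.097000 × 0.540 + 0.013 = 0.065380.
u_2 = 0.065380 × 0.540 + 0.013 = 0.048305.
u_3 = 0.048305 × 0.540 + 0.013 = 0.039085.
u_4 = 0.039085 × 0.540 + 0.013 = 0.034106.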